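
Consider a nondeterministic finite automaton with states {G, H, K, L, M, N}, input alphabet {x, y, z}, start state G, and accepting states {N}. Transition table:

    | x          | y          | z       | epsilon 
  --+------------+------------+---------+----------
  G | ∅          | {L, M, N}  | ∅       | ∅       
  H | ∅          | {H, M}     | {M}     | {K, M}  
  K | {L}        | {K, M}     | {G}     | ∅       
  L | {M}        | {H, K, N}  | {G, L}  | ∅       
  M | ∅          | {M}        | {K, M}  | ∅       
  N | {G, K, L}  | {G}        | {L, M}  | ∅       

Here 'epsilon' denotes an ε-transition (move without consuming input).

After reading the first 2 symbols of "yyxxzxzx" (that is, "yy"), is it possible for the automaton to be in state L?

No

Start in {G}.
Read 'y': G→{L, M, N}; now {L, M, N}.
Read 'y': L→{H, K, N}, M→{M}, N→{G}; now {G, H, K, M, N}.
State L is not in {G, H, K, M, N}.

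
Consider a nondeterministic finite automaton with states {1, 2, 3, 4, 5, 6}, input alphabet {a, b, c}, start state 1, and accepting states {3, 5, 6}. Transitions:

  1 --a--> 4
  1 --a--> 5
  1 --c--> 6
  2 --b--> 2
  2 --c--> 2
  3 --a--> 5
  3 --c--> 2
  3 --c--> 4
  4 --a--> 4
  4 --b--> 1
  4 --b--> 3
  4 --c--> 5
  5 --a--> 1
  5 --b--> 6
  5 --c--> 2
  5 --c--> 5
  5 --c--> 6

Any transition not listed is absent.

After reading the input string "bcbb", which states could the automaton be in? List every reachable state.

Start in {1}.
Read 'b': 1→∅; now ∅.
The set is empty and remains empty for the remaining 3 symbols.

∅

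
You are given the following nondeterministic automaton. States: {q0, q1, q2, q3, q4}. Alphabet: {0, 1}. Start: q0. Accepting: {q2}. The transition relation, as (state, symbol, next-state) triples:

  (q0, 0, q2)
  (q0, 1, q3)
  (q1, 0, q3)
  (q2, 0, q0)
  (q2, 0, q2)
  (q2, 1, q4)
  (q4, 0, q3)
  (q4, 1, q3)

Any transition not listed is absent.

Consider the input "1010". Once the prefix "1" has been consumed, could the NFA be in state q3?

Start in {q0}.
Read '1': {q0} → {q3}.
State q3 is in {q3}.

Yes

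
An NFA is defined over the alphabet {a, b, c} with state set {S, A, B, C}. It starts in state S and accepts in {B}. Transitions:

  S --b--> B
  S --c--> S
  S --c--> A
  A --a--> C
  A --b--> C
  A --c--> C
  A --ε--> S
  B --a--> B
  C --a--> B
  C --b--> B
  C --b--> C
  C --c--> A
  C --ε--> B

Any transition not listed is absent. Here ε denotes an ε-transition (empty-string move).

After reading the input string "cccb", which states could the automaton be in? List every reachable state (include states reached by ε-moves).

{B, C}

Start in {S}.
Read 'c': {S} → {S, A}.
Read 'c': {S, A} → {S, A, B, C}.
Read 'c': {S, A, B, C} → {S, A, B, C}.
Read 'b': {S, A, B, C} → {B, C}.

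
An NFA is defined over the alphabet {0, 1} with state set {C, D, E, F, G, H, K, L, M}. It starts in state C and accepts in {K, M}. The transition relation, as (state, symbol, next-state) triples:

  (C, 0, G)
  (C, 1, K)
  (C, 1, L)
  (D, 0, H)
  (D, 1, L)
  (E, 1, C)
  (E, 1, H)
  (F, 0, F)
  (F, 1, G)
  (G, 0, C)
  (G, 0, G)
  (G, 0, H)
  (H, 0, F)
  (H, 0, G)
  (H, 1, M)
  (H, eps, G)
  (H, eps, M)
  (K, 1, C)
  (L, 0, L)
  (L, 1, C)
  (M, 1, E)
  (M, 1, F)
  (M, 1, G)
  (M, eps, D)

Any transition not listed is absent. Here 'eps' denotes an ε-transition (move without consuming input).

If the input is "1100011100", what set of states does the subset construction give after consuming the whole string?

{C, D, F, G, H, L, M}

Start in {C}.
Read '1': {C} → {K, L}.
Read '1': {K, L} → {C}.
Read '0': {C} → {G}.
Read '0': {G} → {C, D, G, H, M}.
Read '0': {C, D, G, H, M} → {C, D, F, G, H, M}.
Read '1': {C, D, F, G, H, M} → {D, E, F, G, K, L, M}.
Read '1': {D, E, F, G, K, L, M} → {C, D, E, F, G, H, L, M}.
Read '1': {C, D, E, F, G, H, L, M} → {C, D, E, F, G, H, K, L, M}.
Read '0': {C, D, E, F, G, H, K, L, M} → {C, D, F, G, H, L, M}.
Read '0': {C, D, F, G, H, L, M} → {C, D, F, G, H, L, M}.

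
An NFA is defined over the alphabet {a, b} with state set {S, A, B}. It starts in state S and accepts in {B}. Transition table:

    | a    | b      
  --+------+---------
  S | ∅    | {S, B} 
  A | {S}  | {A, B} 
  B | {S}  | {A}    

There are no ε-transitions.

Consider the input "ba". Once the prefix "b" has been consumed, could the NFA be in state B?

Yes

Start in {S}.
Read 'b': {S} → {S, B}.
State B is in {S, B}.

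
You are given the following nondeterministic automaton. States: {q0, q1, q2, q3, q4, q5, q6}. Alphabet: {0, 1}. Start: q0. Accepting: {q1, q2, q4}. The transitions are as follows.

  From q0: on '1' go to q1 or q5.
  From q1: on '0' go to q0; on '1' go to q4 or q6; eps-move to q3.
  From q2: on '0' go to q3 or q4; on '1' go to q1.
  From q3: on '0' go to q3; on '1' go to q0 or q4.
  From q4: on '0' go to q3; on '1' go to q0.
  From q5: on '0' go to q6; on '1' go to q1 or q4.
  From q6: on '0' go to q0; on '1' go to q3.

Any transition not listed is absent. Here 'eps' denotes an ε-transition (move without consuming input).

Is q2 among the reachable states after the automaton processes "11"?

No

Start in {q0}.
Read '1': {q0} → {q1, q3, q5}.
Read '1': {q1, q3, q5} → {q0, q1, q3, q4, q6}.
State q2 is not in {q0, q1, q3, q4, q6}.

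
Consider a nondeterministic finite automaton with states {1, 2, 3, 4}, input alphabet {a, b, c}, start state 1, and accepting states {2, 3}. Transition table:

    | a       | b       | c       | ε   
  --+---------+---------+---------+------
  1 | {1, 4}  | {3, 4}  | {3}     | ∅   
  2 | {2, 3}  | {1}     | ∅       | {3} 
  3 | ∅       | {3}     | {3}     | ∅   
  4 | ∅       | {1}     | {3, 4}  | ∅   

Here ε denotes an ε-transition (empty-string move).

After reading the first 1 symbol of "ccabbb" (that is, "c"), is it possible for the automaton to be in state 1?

Start in {1}.
Read 'c': {1} → {3}.
State 1 is not in {3}.

No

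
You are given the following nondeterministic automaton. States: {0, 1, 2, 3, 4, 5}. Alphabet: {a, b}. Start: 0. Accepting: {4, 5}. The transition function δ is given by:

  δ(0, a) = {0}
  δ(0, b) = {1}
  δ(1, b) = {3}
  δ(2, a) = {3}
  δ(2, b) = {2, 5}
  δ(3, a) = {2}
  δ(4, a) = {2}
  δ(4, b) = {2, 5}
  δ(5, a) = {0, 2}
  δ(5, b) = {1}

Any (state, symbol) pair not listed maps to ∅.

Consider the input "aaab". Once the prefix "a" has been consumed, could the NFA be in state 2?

Start in {0}.
Read 'a': 0→{0}; now {0}.
State 2 is not in {0}.

No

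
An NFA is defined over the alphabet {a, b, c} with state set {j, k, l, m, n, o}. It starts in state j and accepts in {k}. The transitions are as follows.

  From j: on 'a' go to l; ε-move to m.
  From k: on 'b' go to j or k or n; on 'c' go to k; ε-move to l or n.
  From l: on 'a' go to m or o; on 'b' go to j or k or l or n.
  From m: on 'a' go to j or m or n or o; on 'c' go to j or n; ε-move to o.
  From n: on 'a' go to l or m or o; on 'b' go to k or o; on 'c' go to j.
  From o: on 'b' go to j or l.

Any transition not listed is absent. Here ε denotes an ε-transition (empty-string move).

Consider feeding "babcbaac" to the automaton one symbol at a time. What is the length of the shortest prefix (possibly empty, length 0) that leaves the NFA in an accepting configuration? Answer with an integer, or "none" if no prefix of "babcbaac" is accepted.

3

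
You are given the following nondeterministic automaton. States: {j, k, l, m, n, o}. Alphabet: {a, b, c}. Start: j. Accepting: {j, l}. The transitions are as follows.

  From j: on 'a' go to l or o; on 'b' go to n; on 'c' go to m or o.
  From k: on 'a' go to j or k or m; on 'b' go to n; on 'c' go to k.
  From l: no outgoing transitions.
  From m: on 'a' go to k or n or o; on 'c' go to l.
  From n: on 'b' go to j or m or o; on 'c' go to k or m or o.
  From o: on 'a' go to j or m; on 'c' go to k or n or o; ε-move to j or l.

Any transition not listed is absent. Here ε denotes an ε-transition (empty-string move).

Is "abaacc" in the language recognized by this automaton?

Start in {j}.
Read 'a': {j} → {j, l, o}.
Read 'b': {j, l, o} → {n}.
Read 'a': {n} → ∅.
The set is empty and remains empty for the remaining 3 symbols.
The final set ∅ contains no accepting state.

No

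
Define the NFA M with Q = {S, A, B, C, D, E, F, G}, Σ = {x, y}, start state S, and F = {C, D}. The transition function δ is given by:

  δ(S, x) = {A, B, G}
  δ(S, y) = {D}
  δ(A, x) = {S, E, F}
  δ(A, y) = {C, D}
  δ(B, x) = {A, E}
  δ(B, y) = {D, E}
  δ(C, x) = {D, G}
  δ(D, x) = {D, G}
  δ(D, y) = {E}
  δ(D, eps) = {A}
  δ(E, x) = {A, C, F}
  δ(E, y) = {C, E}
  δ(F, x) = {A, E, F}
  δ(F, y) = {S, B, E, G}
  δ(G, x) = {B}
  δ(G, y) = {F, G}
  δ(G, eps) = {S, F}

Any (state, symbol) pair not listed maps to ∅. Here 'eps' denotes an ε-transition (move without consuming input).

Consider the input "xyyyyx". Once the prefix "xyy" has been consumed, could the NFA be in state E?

Yes

Start in {S}.
Read 'x': S→{A, B, G}; union {A, B, G}; ε-closure = {S, A, B, F, G}.
Read 'y': S→{D}, A→{C, D}, B→{D, E}, F→{S, B, E, G}, G→{F, G}; union {S, B, C, D, E, F, G}; ε-closure = {S, A, B, C, D, E, F, G}.
Read 'y': S→{D}, A→{C, D}, B→{D, E}, C→∅, D→{E}, E→{C, E}, F→{S, B, E, G}, G→{F, G}; union {S, B, C, D, E, F, G}; ε-closure = {S, A, B, C, D, E, F, G}.
State E is in {S, A, B, C, D, E, F, G}.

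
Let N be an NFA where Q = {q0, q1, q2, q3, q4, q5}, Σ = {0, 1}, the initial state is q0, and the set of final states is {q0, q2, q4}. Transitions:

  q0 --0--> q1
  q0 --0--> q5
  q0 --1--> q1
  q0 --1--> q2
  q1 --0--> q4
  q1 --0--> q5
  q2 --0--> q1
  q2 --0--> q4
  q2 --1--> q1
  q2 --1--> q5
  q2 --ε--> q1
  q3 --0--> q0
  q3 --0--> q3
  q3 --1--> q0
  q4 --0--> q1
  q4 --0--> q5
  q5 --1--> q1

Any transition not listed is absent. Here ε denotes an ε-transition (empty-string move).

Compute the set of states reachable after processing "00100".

{q1, q5}

Start in {q0}.
Read '0': q0→{q1, q5}; now {q1, q5}.
Read '0': q1→{q4, q5}, q5→∅; now {q4, q5}.
Read '1': q4→∅, q5→{q1}; now {q1}.
Read '0': q1→{q4, q5}; now {q4, q5}.
Read '0': q4→{q1, q5}, q5→∅; now {q1, q5}.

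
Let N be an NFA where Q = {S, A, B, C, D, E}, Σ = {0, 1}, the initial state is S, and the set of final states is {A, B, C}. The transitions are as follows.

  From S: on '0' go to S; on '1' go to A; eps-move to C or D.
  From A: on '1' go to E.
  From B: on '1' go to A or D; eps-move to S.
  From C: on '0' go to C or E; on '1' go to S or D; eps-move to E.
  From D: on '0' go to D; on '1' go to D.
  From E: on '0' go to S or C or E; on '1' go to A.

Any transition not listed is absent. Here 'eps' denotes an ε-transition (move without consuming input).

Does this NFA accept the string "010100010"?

Start: ε-closure({S}) = {S, C, D, E}.
Read '0': {S, C, D, E} → {S, C, D, E}.
Read '1': {S, C, D, E} → {S, A, C, D, E}.
Read '0': {S, A, C, D, E} → {S, C, D, E}.
Read '1': {S, C, D, E} → {S, A, C, D, E}.
Read '0': {S, A, C, D, E} → {S, C, D, E}.
Read '0': {S, C, D, E} → {S, C, D, E}.
Read '0': {S, C, D, E} → {S, C, D, E}.
Read '1': {S, C, D, E} → {S, A, C, D, E}.
Read '0': {S, A, C, D, E} → {S, C, D, E}.
The final set {S, C, D, E} contains the accepting state C.

Yes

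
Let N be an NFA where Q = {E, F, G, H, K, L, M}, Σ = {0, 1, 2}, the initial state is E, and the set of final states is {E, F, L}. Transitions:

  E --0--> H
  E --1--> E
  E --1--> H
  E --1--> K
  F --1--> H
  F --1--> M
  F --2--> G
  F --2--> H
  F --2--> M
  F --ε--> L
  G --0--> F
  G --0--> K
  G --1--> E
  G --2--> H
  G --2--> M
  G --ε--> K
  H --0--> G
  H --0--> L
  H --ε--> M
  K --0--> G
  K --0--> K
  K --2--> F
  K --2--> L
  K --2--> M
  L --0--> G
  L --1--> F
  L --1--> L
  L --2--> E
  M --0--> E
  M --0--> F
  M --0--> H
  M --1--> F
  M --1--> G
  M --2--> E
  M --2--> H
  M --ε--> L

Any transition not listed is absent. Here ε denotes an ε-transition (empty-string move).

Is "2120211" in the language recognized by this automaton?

No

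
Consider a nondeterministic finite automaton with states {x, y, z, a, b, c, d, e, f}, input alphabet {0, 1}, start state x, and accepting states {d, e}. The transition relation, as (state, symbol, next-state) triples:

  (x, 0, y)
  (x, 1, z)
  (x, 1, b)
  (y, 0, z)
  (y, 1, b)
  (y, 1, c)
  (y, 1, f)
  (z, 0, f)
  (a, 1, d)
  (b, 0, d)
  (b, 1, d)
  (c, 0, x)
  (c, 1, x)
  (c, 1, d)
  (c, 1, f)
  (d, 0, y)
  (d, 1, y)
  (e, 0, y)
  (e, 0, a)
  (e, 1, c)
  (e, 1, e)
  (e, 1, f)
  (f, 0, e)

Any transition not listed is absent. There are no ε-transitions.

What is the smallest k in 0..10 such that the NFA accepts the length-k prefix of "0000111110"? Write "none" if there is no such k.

4

Start in {x}.
Read '0': {x} → {y}.
Read '0': {y} → {z}.
Read '0': {z} → {f}.
Read '0': {f} → {e}.
None of the earlier sets intersect F, but {e} does.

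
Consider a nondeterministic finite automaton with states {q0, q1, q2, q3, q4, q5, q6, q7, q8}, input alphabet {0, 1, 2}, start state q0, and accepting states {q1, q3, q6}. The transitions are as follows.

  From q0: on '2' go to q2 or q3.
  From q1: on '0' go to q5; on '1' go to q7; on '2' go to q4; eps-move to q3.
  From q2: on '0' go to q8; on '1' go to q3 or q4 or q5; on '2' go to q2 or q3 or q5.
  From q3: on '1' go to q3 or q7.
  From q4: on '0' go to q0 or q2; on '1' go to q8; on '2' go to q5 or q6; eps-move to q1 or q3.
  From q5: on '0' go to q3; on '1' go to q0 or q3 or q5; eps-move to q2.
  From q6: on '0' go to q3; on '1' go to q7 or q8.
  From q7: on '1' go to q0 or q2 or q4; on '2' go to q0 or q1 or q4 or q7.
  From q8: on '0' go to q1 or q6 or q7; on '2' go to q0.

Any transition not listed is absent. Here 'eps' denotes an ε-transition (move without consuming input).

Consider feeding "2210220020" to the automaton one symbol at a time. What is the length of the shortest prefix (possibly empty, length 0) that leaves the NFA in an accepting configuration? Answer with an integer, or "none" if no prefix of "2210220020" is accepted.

1

Start in {q0}.
Read '2': q0→{q2, q3}; now {q2, q3}.
None of the earlier sets intersect F, but {q2, q3} does.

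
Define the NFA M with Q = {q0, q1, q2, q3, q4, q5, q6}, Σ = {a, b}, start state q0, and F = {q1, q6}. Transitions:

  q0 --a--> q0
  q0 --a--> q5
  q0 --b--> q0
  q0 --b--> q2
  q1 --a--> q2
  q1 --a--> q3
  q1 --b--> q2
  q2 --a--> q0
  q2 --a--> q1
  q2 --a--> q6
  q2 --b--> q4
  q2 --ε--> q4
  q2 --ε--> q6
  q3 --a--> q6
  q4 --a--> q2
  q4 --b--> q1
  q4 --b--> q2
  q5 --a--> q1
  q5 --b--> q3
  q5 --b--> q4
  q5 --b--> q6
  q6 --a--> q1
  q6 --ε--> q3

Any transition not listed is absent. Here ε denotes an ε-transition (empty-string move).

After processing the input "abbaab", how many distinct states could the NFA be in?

6

Start in {q0}.
Read 'a': q0→{q0, q5}; now {q0, q5}.
Read 'b': q0→{q0, q2}, q5→{q3, q4, q6}; now {q0, q2, q3, q4, q6}.
Read 'b': q0→{q0, q2}, q2→{q4}, q3→∅, q4→{q1, q2}, q6→∅; union {q0, q1, q2, q4}; ε-closure = {q0, q1, q2, q3, q4, q6}.
Read 'a': q0→{q0, q5}, q1→{q2, q3}, q2→{q0, q1, q6}, q3→{q6}, q4→{q2}, q6→{q1}; union {q0, q1, q2, q3, q5, q6}; ε-closure = {q0, q1, q2, q3, q4, q5, q6}.
Read 'a': q0→{q0, q5}, q1→{q2, q3}, q2→{q0, q1, q6}, q3→{q6}, q4→{q2}, q5→{q1}, q6→{q1}; union {q0, q1, q2, q3, q5, q6}; ε-closure = {q0, q1, q2, q3, q4, q5, q6}.
Read 'b': q0→{q0, q2}, q1→{q2}, q2→{q4}, q3→∅, q4→{q1, q2}, q5→{q3, q4, q6}, q6→∅; now {q0, q1, q2, q3, q4, q6}.
That set has 6 states.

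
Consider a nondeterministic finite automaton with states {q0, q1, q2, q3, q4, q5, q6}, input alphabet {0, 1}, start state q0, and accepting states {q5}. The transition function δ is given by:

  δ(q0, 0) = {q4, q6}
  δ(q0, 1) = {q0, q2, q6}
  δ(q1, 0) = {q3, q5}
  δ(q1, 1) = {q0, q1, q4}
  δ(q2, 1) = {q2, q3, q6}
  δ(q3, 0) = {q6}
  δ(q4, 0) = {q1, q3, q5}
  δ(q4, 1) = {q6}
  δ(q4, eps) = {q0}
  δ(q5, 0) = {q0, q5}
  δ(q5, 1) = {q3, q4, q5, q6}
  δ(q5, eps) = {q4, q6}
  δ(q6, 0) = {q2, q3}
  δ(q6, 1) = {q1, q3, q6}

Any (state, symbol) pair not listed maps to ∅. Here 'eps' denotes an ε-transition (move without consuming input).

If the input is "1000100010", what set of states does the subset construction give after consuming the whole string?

{q0, q1, q2, q3, q4, q5, q6}

Start in {q0}.
Read '1': {q0} → {q0, q2, q6}.
Read '0': {q0, q2, q6} → {q0, q2, q3, q4, q6}.
Read '0': {q0, q2, q3, q4, q6} → {q0, q1, q2, q3, q4, q5, q6}.
Read '0': {q0, q1, q2, q3, q4, q5, q6} → {q0, q1, q2, q3, q4, q5, q6}.
Read '1': {q0, q1, q2, q3, q4, q5, q6} → {q0, q1, q2, q3, q4, q5, q6}.
Read '0': {q0, q1, q2, q3, q4, q5, q6} → {q0, q1, q2, q3, q4, q5, q6}.
Read '0': {q0, q1, q2, q3, q4, q5, q6} → {q0, q1, q2, q3, q4, q5, q6}.
Read '0': {q0, q1, q2, q3, q4, q5, q6} → {q0, q1, q2, q3, q4, q5, q6}.
Read '1': {q0, q1, q2, q3, q4, q5, q6} → {q0, q1, q2, q3, q4, q5, q6}.
Read '0': {q0, q1, q2, q3, q4, q5, q6} → {q0, q1, q2, q3, q4, q5, q6}.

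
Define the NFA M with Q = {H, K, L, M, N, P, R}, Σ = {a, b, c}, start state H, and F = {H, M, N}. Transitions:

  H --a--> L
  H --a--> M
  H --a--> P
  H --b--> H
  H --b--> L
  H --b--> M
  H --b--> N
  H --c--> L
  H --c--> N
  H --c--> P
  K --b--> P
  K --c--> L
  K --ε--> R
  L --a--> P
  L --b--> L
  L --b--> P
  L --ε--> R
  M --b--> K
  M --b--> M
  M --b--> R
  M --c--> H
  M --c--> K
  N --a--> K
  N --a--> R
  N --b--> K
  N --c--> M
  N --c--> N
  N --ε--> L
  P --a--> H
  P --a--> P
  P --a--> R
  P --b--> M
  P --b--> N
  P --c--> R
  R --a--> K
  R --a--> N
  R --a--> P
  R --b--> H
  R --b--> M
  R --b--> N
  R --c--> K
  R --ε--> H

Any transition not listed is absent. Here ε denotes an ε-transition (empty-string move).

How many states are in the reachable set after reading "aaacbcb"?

Start in {H}.
Read 'a': H→{L, M, P}; union {L, M, P}; ε-closure = {H, L, M, P, R}.
Read 'a': H→{L, M, P}, L→{P}, M→∅, P→{H, P, R}, R→{K, N, P}; now {H, K, L, M, N, P, R}.
Read 'a': H→{L, M, P}, K→∅, L→{P}, M→∅, N→{K, R}, P→{H, P, R}, R→{K, N, P}; now {H, K, L, M, N, P, R}.
Read 'c': H→{L, N, P}, K→{L}, L→∅, M→{H, K}, N→{M, N}, P→{R}, R→{K}; now {H, K, L, M, N, P, R}.
Read 'b': H→{H, L, M, N}, K→{P}, L→{L, P}, M→{K, M, R}, N→{K}, P→{M, N}, R→{H, M, N}; now {H, K, L, M, N, P, R}.
Read 'c': H→{L, N, P}, K→{L}, L→∅, M→{H, K}, N→{M, N}, P→{R}, R→{K}; now {H, K, L, M, N, P, R}.
Read 'b': H→{H, L, M, N}, K→{P}, L→{L, P}, M→{K, M, R}, N→{K}, P→{M, N}, R→{H, M, N}; now {H, K, L, M, N, P, R}.
That set has 7 states.

7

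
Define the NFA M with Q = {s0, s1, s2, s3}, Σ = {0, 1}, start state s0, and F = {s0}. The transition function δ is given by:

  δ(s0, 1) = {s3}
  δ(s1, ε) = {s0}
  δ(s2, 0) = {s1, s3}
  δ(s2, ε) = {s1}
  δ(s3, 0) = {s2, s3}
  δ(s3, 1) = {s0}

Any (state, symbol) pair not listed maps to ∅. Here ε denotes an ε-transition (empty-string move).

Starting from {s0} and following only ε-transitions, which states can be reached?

Begin with {s0}.
No ε-moves leave this set, so the closure equals the set itself.

{s0}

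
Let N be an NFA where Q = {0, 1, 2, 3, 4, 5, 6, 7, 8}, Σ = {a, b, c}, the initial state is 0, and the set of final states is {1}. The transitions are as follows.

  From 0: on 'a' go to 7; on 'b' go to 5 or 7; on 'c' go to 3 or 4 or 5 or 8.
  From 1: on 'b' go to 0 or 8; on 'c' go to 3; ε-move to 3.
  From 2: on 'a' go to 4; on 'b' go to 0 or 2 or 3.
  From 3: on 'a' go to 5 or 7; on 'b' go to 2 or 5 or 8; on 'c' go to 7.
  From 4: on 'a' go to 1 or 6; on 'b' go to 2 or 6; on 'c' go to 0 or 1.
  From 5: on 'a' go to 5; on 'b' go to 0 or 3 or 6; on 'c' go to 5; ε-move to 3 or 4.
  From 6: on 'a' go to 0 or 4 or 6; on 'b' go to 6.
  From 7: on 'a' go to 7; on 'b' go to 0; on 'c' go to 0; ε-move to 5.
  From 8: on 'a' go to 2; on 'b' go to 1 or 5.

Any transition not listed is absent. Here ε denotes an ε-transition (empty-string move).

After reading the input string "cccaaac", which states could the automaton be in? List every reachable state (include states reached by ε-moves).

Start in {0}.
Read 'c': {0} → {3, 4, 5, 8}.
Read 'c': {3, 4, 5, 8} → {0, 1, 3, 4, 5, 7}.
Read 'c': {0, 1, 3, 4, 5, 7} → {0, 1, 3, 4, 5, 7, 8}.
Read 'a': {0, 1, 3, 4, 5, 7, 8} → {1, 2, 3, 4, 5, 6, 7}.
Read 'a': {1, 2, 3, 4, 5, 6, 7} → {0, 1, 3, 4, 5, 6, 7}.
Read 'a': {0, 1, 3, 4, 5, 6, 7} → {0, 1, 3, 4, 5, 6, 7}.
Read 'c': {0, 1, 3, 4, 5, 6, 7} → {0, 1, 3, 4, 5, 7, 8}.

{0, 1, 3, 4, 5, 7, 8}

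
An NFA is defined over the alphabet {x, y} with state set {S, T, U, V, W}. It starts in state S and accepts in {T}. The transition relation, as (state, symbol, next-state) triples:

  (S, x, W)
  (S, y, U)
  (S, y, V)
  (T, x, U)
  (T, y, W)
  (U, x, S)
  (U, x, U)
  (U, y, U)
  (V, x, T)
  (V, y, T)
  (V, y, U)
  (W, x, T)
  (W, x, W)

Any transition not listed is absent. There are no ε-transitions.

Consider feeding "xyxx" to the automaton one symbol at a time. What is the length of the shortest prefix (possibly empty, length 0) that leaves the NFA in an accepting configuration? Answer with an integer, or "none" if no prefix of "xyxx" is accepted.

Start in {S}.
Read 'x': S→{W}; now {W}.
Read 'y': W→∅; now ∅.
The set is empty and remains empty for the remaining 2 symbols.
No reachable set along the way intersects F.

none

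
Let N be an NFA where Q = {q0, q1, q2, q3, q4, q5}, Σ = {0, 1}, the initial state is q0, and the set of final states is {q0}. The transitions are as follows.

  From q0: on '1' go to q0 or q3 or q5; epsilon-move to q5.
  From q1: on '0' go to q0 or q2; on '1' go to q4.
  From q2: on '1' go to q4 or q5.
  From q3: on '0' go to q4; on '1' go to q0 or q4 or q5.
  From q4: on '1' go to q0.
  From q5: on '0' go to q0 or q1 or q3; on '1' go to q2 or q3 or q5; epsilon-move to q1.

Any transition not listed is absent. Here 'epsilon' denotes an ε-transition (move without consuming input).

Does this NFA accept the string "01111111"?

Yes

Start: ε-closure({q0}) = {q0, q1, q5}.
Read '0': q0→∅, q1→{q0, q2}, q5→{q0, q1, q3}; union {q0, q1, q2, q3}; ε-closure = {q0, q1, q2, q3, q5}.
Read '1': q0→{q0, q3, q5}, q1→{q4}, q2→{q4, q5}, q3→{q0, q4, q5}, q5→{q2, q3, q5}; union {q0, q2, q3, q4, q5}; ε-closure = {q0, q1, q2, q3, q4, q5}.
Read '1': q0→{q0, q3, q5}, q1→{q4}, q2→{q4, q5}, q3→{q0, q4, q5}, q4→{q0}, q5→{q2, q3, q5}; union {q0, q2, q3, q4, q5}; ε-closure = {q0, q1, q2, q3, q4, q5}.
Read '1': q0→{q0, q3, q5}, q1→{q4}, q2→{q4, q5}, q3→{q0, q4, q5}, q4→{q0}, q5→{q2, q3, q5}; union {q0, q2, q3, q4, q5}; ε-closure = {q0, q1, q2, q3, q4, q5}.
Read '1': q0→{q0, q3, q5}, q1→{q4}, q2→{q4, q5}, q3→{q0, q4, q5}, q4→{q0}, q5→{q2, q3, q5}; union {q0, q2, q3, q4, q5}; ε-closure = {q0, q1, q2, q3, q4, q5}.
Read '1': q0→{q0, q3, q5}, q1→{q4}, q2→{q4, q5}, q3→{q0, q4, q5}, q4→{q0}, q5→{q2, q3, q5}; union {q0, q2, q3, q4, q5}; ε-closure = {q0, q1, q2, q3, q4, q5}.
Read '1': q0→{q0, q3, q5}, q1→{q4}, q2→{q4, q5}, q3→{q0, q4, q5}, q4→{q0}, q5→{q2, q3, q5}; union {q0, q2, q3, q4, q5}; ε-closure = {q0, q1, q2, q3, q4, q5}.
Read '1': q0→{q0, q3, q5}, q1→{q4}, q2→{q4, q5}, q3→{q0, q4, q5}, q4→{q0}, q5→{q2, q3, q5}; union {q0, q2, q3, q4, q5}; ε-closure = {q0, q1, q2, q3, q4, q5}.
The final set {q0, q1, q2, q3, q4, q5} contains the accepting state q0.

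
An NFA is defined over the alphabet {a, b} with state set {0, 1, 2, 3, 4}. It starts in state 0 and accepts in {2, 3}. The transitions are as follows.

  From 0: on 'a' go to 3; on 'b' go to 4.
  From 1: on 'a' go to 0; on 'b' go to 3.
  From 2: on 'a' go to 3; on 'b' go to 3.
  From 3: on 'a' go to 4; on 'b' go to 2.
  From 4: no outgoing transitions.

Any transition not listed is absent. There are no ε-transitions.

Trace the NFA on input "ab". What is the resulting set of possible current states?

{2}

Start in {0}.
Read 'a': {0} → {3}.
Read 'b': {3} → {2}.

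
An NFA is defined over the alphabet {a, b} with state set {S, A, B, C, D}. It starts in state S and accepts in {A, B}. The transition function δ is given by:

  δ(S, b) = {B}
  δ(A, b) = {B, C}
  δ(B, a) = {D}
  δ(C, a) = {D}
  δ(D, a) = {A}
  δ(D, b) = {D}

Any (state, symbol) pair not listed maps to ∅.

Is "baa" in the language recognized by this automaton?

Start in {S}.
Read 'b': S→{B}; now {B}.
Read 'a': B→{D}; now {D}.
Read 'a': D→{A}; now {A}.
The final set {A} contains the accepting state A.

Yes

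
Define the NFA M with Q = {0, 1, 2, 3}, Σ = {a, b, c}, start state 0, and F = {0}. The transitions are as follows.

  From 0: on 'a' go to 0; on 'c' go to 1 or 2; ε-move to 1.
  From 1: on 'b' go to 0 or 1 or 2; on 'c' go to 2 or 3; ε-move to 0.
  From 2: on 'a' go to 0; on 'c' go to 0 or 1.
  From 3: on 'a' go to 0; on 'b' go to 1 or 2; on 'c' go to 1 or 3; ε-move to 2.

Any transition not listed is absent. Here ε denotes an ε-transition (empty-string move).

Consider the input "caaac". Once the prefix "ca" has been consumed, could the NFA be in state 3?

No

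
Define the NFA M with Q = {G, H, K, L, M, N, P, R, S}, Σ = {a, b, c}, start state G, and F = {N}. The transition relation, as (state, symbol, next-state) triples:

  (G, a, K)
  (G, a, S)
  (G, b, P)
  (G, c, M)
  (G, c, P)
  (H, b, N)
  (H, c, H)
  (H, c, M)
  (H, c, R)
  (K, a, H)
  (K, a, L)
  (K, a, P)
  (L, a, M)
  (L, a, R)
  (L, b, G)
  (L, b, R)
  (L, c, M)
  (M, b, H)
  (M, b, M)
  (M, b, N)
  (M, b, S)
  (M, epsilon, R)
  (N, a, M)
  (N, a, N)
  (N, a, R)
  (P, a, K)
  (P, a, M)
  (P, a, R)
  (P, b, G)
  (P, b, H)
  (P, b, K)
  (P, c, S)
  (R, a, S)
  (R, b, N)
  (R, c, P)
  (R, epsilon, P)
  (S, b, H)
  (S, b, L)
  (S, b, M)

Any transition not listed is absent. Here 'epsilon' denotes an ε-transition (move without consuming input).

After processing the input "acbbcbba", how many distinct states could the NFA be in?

0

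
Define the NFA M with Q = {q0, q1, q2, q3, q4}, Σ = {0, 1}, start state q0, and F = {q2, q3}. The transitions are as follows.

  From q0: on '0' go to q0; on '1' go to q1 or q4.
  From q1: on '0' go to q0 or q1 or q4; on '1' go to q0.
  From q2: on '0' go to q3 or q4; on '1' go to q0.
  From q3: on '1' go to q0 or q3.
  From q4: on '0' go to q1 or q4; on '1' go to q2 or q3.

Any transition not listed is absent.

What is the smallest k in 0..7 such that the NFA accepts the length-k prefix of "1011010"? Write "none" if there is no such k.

Start in {q0}.
Read '1': {q0} → {q1, q4}.
Read '0': {q1, q4} → {q0, q1, q4}.
Read '1': {q0, q1, q4} → {q0, q1, q2, q3, q4}.
None of the earlier sets intersect F, but {q0, q1, q2, q3, q4} does.

3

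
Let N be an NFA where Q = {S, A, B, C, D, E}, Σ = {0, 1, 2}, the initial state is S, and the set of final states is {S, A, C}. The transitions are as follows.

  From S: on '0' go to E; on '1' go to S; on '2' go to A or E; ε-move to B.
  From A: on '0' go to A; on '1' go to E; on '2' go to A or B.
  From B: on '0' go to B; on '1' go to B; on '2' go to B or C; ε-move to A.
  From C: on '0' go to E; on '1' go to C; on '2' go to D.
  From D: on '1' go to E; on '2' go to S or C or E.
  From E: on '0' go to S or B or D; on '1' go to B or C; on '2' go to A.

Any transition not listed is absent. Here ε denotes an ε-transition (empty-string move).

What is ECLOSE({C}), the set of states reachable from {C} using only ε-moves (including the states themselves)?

Begin with {C}.
No ε-moves leave this set, so the closure equals the set itself.

{C}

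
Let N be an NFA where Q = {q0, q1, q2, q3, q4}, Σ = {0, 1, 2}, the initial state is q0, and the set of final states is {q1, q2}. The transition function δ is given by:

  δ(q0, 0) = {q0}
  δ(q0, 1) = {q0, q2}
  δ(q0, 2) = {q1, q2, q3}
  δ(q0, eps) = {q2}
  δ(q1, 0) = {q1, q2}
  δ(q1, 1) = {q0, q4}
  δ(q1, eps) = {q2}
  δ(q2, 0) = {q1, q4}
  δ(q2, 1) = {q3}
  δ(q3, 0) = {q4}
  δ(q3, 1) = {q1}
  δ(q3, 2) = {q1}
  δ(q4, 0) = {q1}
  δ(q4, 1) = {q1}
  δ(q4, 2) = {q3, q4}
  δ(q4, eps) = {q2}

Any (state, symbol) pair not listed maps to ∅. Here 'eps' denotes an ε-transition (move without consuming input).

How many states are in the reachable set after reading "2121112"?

4

Start: ε-closure({q0}) = {q0, q2}.
Read '2': q0→{q1, q2, q3}, q2→∅; now {q1, q2, q3}.
Read '1': q1→{q0, q4}, q2→{q3}, q3→{q1}; union {q0, q1, q3, q4}; ε-closure = {q0, q1, q2, q3, q4}.
Read '2': q0→{q1, q2, q3}, q1→∅, q2→∅, q3→{q1}, q4→{q3, q4}; now {q1, q2, q3, q4}.
Read '1': q1→{q0, q4}, q2→{q3}, q3→{q1}, q4→{q1}; union {q0, q1, q3, q4}; ε-closure = {q0, q1, q2, q3, q4}.
Read '1': q0→{q0, q2}, q1→{q0, q4}, q2→{q3}, q3→{q1}, q4→{q1}; now {q0, q1, q2, q3, q4}.
Read '1': q0→{q0, q2}, q1→{q0, q4}, q2→{q3}, q3→{q1}, q4→{q1}; now {q0, q1, q2, q3, q4}.
Read '2': q0→{q1, q2, q3}, q1→∅, q2→∅, q3→{q1}, q4→{q3, q4}; now {q1, q2, q3, q4}.
That set has 4 states.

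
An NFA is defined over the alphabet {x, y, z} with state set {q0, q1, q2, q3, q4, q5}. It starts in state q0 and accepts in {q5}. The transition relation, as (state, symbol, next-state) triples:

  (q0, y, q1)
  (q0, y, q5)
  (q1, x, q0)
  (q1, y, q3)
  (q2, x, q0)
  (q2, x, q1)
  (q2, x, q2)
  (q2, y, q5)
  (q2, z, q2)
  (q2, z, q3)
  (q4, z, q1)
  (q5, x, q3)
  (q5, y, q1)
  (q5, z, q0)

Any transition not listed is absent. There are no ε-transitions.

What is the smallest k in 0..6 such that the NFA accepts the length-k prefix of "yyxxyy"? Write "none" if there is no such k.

1

Start in {q0}.
Read 'y': q0→{q1, q5}; now {q1, q5}.
None of the earlier sets intersect F, but {q1, q5} does.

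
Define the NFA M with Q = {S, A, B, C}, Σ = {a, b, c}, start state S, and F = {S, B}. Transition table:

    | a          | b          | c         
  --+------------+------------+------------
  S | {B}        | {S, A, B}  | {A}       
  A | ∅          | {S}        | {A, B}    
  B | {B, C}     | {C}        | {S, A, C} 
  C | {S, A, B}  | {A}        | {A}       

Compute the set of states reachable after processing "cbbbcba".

{S, A, B, C}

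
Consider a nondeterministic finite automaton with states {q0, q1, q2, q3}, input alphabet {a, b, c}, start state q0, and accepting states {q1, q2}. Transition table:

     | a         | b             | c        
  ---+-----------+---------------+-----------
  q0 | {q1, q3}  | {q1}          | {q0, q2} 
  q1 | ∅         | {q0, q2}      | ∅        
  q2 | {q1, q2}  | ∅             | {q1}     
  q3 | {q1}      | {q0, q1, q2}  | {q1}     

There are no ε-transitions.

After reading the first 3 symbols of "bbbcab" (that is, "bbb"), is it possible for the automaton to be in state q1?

Start in {q0}.
Read 'b': {q0} → {q1}.
Read 'b': {q1} → {q0, q2}.
Read 'b': {q0, q2} → {q1}.
State q1 is in {q1}.

Yes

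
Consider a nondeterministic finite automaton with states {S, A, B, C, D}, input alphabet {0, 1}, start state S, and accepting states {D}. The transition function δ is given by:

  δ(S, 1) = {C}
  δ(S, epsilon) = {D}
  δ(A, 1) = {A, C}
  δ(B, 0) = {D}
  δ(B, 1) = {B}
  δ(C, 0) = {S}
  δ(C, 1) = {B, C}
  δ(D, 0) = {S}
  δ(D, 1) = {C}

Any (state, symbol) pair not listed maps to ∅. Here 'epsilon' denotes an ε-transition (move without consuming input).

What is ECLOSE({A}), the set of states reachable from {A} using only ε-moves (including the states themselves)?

Begin with {A}.
No ε-moves leave this set, so the closure equals the set itself.

{A}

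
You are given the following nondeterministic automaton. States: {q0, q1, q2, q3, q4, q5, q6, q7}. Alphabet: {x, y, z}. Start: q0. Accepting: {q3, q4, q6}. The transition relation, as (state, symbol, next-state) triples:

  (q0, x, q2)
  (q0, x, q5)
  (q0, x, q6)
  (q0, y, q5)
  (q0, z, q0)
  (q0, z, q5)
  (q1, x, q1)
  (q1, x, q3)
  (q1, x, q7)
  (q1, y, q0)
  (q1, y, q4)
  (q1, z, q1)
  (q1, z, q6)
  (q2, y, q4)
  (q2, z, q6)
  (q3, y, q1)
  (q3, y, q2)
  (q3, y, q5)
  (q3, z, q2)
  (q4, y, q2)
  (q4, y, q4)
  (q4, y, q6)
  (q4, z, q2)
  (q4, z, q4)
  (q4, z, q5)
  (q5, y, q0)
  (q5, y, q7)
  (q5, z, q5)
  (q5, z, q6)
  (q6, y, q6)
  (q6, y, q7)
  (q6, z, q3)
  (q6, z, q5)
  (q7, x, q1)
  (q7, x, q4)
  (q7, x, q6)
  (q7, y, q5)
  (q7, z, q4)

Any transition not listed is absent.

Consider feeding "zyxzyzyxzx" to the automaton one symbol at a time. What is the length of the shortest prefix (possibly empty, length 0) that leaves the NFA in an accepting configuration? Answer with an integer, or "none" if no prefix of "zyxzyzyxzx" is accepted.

3

Start in {q0}.
Read 'z': q0→{q0, q5}; now {q0, q5}.
Read 'y': q0→{q5}, q5→{q0, q7}; now {q0, q5, q7}.
Read 'x': q0→{q2, q5, q6}, q5→∅, q7→{q1, q4, q6}; now {q1, q2, q4, q5, q6}.
None of the earlier sets intersect F, but {q1, q2, q4, q5, q6} does.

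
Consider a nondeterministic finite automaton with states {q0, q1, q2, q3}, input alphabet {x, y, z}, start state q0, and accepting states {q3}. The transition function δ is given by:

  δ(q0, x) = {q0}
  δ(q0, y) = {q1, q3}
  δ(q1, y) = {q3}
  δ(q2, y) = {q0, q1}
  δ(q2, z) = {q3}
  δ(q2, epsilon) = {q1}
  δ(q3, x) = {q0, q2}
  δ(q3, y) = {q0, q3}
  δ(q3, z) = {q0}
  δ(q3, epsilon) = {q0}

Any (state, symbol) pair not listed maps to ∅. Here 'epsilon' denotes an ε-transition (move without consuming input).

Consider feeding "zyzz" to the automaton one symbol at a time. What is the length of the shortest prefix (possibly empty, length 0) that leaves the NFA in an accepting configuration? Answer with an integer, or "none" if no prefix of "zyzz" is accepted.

none

Start in {q0}.
Read 'z': {q0} → ∅.
The set is empty and remains empty for the remaining 3 symbols.
No reachable set along the way intersects F.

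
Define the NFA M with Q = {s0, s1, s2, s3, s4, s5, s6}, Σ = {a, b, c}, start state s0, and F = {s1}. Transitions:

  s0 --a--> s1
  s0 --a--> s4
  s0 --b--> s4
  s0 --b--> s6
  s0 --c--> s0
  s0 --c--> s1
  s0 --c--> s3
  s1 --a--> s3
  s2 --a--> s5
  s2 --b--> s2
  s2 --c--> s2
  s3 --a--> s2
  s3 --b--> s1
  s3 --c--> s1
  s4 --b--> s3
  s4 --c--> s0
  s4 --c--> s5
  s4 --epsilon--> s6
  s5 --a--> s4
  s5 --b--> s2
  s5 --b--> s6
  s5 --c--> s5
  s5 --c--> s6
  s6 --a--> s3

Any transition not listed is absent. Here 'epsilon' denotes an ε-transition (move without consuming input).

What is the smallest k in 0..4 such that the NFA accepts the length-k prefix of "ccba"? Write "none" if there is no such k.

Start in {s0}.
Read 'c': {s0} → {s0, s1, s3}.
None of the earlier sets intersect F, but {s0, s1, s3} does.

1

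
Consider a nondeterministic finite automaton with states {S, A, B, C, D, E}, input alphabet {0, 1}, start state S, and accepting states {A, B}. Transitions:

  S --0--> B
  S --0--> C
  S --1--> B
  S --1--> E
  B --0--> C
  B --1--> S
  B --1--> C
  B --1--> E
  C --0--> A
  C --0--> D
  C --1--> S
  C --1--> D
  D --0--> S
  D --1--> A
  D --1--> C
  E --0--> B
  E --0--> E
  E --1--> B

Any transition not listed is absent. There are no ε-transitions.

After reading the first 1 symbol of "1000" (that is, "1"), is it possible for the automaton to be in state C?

No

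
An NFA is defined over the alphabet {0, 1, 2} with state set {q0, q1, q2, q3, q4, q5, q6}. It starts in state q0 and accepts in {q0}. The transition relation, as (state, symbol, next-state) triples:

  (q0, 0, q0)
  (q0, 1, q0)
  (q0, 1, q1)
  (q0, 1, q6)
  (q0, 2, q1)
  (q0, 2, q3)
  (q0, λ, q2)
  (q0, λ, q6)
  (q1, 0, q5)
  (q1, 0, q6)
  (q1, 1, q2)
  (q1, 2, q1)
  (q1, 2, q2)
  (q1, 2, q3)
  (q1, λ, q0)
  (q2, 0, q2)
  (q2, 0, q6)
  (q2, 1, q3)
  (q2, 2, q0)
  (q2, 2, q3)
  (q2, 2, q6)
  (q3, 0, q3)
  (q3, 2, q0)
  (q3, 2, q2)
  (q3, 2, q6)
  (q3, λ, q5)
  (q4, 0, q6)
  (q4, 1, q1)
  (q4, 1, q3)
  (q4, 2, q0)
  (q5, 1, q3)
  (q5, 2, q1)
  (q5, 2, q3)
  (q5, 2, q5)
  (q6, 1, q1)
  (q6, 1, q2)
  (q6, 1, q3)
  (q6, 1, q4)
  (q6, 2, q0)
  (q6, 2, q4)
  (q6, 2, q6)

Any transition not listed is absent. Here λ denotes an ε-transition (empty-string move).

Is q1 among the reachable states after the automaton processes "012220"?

No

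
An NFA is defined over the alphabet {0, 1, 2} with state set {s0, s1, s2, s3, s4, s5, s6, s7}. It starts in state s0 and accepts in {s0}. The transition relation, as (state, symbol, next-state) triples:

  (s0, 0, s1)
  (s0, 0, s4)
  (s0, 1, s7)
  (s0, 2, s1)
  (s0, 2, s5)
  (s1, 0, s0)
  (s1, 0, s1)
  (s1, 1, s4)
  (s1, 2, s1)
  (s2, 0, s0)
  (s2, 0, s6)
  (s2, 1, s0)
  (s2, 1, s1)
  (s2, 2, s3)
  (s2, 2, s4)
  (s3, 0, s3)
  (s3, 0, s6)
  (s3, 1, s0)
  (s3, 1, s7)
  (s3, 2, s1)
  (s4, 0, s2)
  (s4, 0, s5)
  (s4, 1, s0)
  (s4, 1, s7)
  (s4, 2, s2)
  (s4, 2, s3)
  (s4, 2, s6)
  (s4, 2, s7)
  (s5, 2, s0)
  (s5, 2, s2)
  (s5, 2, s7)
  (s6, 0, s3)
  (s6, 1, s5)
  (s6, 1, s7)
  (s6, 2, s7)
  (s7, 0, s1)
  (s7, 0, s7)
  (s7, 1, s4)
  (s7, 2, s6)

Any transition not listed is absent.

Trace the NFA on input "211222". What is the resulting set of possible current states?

{s1, s3, s4, s5, s6}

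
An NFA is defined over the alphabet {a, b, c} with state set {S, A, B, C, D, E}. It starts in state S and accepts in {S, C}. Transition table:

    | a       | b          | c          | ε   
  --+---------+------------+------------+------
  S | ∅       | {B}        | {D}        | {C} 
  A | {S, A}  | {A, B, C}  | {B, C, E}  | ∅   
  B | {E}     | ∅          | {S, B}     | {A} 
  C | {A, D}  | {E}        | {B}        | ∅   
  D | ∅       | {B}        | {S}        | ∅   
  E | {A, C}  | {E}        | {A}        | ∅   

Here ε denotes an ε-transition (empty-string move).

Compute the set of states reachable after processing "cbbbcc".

Start: ε-closure({S}) = {S, C}.
Read 'c': S→{D}, C→{B}; union {B, D}; ε-closure = {A, B, D}.
Read 'b': A→{A, B, C}, B→∅, D→{B}; now {A, B, C}.
Read 'b': A→{A, B, C}, B→∅, C→{E}; now {A, B, C, E}.
Read 'b': A→{A, B, C}, B→∅, C→{E}, E→{E}; now {A, B, C, E}.
Read 'c': A→{B, C, E}, B→{S, B}, C→{B}, E→{A}; now {S, A, B, C, E}.
Read 'c': S→{D}, A→{B, C, E}, B→{S, B}, C→{B}, E→{A}; now {S, A, B, C, D, E}.

{S, A, B, C, D, E}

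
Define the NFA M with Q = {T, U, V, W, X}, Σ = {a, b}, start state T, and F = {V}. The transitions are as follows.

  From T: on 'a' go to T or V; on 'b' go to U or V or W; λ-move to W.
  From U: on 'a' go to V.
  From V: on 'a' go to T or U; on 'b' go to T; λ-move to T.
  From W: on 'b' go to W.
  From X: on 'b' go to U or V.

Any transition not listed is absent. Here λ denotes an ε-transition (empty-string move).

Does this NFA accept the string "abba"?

Yes

Start: ε-closure({T}) = {T, W}.
Read 'a': T→{T, V}, W→∅; union {T, V}; ε-closure = {T, V, W}.
Read 'b': T→{U, V, W}, V→{T}, W→{W}; now {T, U, V, W}.
Read 'b': T→{U, V, W}, U→∅, V→{T}, W→{W}; now {T, U, V, W}.
Read 'a': T→{T, V}, U→{V}, V→{T, U}, W→∅; union {T, U, V}; ε-closure = {T, U, V, W}.
The final set {T, U, V, W} contains the accepting state V.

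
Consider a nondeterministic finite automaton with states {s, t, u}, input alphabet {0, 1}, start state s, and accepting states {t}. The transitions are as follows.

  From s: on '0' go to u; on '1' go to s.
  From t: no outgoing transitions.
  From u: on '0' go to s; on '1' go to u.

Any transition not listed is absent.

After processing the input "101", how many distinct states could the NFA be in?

1

Start in {s}.
Read '1': s→{s}; now {s}.
Read '0': s→{u}; now {u}.
Read '1': u→{u}; now {u}.
That set has 1 state.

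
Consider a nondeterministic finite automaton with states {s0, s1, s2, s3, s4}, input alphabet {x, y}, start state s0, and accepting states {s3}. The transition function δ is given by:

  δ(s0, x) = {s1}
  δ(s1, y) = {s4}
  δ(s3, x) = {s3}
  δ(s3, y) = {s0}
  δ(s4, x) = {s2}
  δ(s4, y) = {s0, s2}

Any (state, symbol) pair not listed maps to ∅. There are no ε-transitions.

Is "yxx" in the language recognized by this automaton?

Start in {s0}.
Read 'y': {s0} → ∅.
The set is empty and remains empty for the remaining 2 symbols.
The final set ∅ contains no accepting state.

No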